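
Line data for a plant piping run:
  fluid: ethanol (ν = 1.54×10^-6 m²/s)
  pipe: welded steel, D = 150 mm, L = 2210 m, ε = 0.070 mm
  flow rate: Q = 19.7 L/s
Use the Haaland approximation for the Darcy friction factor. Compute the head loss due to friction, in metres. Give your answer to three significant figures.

h_f ≈ 18.4 m

V = 4Q/(πD²) = 4·0.0197/(π·0.150²) = 1.115 m/s
Re = VD/ν = 1.115·0.150/1.54×10^-6 = 1.09×10^5 → turbulent
ε/D = 0.070/150 = 4.67×10^-4
Haaland: f = 0.01972
h_f = f(L/D)V²/(2g) = 0.01972·(2210/0.150)·1.115²/(2·9.81) = 18.40 m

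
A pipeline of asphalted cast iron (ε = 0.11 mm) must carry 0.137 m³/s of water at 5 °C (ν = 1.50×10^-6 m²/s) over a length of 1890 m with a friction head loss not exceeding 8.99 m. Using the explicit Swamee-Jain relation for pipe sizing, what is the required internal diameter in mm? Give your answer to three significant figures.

Swamee-Jain (Type III): D = 0.66·[ε^1.25·(LQ²/(gh_f))^4.75 + ν·Q^9.4·(L/(gh_f))^5.2]^0.04
LQ²/(gh_f) = 0.4022; L/(gh_f) = 21.43
Term 1 = ε^1.25·(…)^4.75 = 1.49×10^-7; Term 2 = ν·Q^9.4·(…)^5.2 = 9.61×10^-8
D = 0.66·(1.49×10^-7 + 9.61×10^-8)^0.04 = 0.3590 m = 359 mm
Check: V = 1.35 m/s, Re = 3.24×10^5, f = 0.01699, h_f = 8.35 m ≈ 8.99 m ✓

D ≈ 359 mm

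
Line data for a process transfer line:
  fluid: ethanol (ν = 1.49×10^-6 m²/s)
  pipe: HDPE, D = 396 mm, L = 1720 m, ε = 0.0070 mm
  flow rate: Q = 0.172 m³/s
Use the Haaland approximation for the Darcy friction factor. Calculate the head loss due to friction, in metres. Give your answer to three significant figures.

V = 4Q/(πD²) = 4·0.172/(π·0.396²) = 1.397 m/s
Re = VD/ν = 1.397·0.396/1.49×10^-6 = 3.71×10^5 → turbulent
ε/D = 0.0070/396 = 1.77×10^-5
Haaland: f = 0.01396
h_f = f(L/D)V²/(2g) = 0.01396·(1720/0.396)·1.397²/(2·9.81) = 6.026 m

h_f ≈ 6.03 m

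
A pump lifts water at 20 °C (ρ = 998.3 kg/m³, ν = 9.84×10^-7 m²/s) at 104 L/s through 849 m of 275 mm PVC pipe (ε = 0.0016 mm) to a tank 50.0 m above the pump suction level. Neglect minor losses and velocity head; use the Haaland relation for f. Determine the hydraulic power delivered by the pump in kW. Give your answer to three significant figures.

P_hyd ≈ 57.4 kW

V = 4Q/(πD²) = 1.751 m/s; Re = 4.89×10^5; ε/D = 5.82×10^-6; f = 0.01318
h_f = f(L/D)V²/2g = 6.357 m
Total head H = z + h_f = 50.0 + 6.357 = 56.36 m
P_hyd = ρgQH = 998.3·9.81·0.104·56.36 = 57.40 kW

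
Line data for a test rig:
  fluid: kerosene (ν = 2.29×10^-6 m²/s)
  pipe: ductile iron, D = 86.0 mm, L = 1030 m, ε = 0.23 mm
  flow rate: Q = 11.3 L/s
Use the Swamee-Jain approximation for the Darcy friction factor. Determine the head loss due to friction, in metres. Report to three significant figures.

V = 4Q/(πD²) = 4·0.0113/(π·0.0860²) = 1.945 m/s
Re = VD/ν = 1.945·0.0860/2.29×10^-6 = 7.31×10^4 → turbulent
ε/D = 0.23/86.0 = 0.00267
Swamee-Jain: f = 0.02748
h_f = f(L/D)V²/(2g) = 0.02748·(1030/0.0860)·1.945²/(2·9.81) = 63.48 m

h_f ≈ 63.5 m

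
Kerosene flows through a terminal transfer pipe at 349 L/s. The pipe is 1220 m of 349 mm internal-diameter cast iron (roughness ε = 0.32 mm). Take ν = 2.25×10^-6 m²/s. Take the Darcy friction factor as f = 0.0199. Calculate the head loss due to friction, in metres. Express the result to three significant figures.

h_f ≈ 47.2 m

V = 4Q/(πD²) = 4·0.349/(π·0.349²) = 3.648 m/s
h_f = f(L/D)V²/(2g) = 0.01990·(1220/0.349)·3.648²/(2·9.81) = 47.19 m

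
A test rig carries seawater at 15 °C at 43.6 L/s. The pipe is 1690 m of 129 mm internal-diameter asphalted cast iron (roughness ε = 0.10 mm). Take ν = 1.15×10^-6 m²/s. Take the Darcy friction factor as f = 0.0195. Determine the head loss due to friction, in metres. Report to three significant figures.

h_f ≈ 145 m

V = 4Q/(πD²) = 4·0.0436/(π·0.129²) = 3.336 m/s
h_f = f(L/D)V²/(2g) = 0.01950·(1690/0.129)·3.336²/(2·9.81) = 144.9 m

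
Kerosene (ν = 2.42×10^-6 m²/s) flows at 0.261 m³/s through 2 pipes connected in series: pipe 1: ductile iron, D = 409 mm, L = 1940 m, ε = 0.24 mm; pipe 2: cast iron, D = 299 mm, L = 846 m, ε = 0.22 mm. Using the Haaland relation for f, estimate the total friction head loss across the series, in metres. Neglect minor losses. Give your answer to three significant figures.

H ≈ 55.4 m

Pipe 1: V = 1.987 m/s, Re = 3.36×10^5, ε/D = 5.87×10^-4, f = 0.01844, h_1 = f(L/D)V²/2g = 17.60 m
Pipe 2: V = 3.717 m/s, Re = 4.59×10^5, ε/D = 7.36×10^-4, f = 0.01899, h_2 = f(L/D)V²/2g = 37.83 m
Series → Q common, losses add: H = Σh = 55.43 m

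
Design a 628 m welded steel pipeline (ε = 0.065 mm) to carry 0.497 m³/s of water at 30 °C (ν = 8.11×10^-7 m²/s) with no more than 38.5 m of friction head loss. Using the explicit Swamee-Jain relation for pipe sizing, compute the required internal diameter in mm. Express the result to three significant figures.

Swamee-Jain (Type III): D = 0.66·[ε^1.25·(LQ²/(gh_f))^4.75 + ν·Q^9.4·(L/(gh_f))^5.2]^0.04
LQ²/(gh_f) = 0.4107; L/(gh_f) = 1.663
Term 1 = ε^1.25·(…)^4.75 = 8.52×10^-8; Term 2 = ν·Q^9.4·(…)^5.2 = 1.60×10^-8
D = 0.66·(8.52×10^-8 + 1.60×10^-8)^0.04 = 0.3465 m = 347 mm
Check: V = 5.27 m/s, Re = 2.25×10^6, f = 0.01411, h_f = 36.2 m ≈ 38.5 m ✓

D ≈ 347 mm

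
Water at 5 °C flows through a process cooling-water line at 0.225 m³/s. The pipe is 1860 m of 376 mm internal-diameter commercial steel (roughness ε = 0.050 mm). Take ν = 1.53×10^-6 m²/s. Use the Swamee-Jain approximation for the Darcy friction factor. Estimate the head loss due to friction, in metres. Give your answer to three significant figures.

h_f ≈ 15.4 m

V = 4Q/(πD²) = 4·0.225/(π·0.376²) = 2.026 m/s
Re = VD/ν = 2.026·0.376/1.53×10^-6 = 4.98×10^5 → turbulent
ε/D = 0.050/376 = 1.33×10^-4
Swamee-Jain: f = 0.01484
h_f = f(L/D)V²/(2g) = 0.01484·(1860/0.376)·2.026²/(2·9.81) = 15.37 m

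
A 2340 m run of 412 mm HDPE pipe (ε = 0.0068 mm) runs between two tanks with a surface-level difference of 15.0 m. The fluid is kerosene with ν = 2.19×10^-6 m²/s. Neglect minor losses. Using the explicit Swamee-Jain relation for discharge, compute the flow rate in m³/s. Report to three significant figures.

Swamee-Jain (Type II): Q = -0.965·√(gD⁵h_f/L)·ln[ε/(3.7D) + √(3.17ν²L/(gD³h_f))]
√(gD⁵h_f/L) = √(9.81·0.412⁵·15.0/2340) = 0.02732
ε/(3.7D) = 4.46×10^-6; √(3.17ν²L/(gD³h_f)) = 5.88×10^-5
Q = -0.965·0.02732·ln(6.326×10^-5) = 0.2549 m³/s
Check: V = 1.91 m/s, Re = 3.60×10^5, f = 0.01411, h_f = 14.9 m ≈ 15.0 m ✓

Q ≈ 0.255 m³/s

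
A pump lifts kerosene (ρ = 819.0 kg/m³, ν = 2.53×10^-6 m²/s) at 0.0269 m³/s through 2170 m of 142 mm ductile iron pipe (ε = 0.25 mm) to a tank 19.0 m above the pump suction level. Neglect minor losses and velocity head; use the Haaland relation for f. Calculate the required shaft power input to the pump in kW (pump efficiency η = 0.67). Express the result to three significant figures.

V = 4Q/(πD²) = 1.699 m/s; Re = 9.53×10^4; ε/D = 0.00176; f = 0.02440
h_f = f(L/D)V²/2g = 54.83 m
Total head H = z + h_f = 19.0 + 54.83 = 73.83 m
P_hyd = ρgQH = 819.0·9.81·0.0269·73.83 = 15.96 kW
P_shaft = P_hyd/η = 15.96/0.67 = 23.81 kW

P_shaft ≈ 23.8 kW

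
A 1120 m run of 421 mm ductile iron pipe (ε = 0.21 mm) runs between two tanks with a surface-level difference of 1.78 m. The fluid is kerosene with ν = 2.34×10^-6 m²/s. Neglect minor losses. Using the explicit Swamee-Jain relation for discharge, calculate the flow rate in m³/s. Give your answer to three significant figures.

Q ≈ 0.115 m³/s

Swamee-Jain (Type II): Q = -0.965·√(gD⁵h_f/L)·ln[ε/(3.7D) + √(3.17ν²L/(gD³h_f))]
√(gD⁵h_f/L) = √(9.81·0.421⁵·1.78/1120) = 0.01436
ε/(3.7D) = 1.35×10^-4; √(3.17ν²L/(gD³h_f)) = 1.22×10^-4
Q = -0.965·0.01436·ln(2.570×10^-4) = 0.1145 m³/s
Check: V = 0.823 m/s, Re = 1.48×10^5, f = 0.01949, h_f = 1.79 m ≈ 1.78 m ✓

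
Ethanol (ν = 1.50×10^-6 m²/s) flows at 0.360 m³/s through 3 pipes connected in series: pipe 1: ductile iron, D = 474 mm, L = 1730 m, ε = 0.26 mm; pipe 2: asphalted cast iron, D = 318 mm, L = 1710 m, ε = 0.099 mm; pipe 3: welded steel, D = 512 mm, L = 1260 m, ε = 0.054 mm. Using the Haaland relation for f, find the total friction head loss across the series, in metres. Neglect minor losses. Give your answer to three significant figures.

Pipe 1: V = 2.040 m/s, Re = 6.45×10^5, ε/D = 5.49×10^-4, f = 0.01771, h_1 = f(L/D)V²/2g = 13.71 m
Pipe 2: V = 4.533 m/s, Re = 9.61×10^5, ε/D = 3.11×10^-4, f = 0.01573, h_2 = f(L/D)V²/2g = 88.56 m
Pipe 3: V = 1.749 m/s, Re = 5.97×10^5, ε/D = 1.05×10^-4, f = 0.01405, h_3 = f(L/D)V²/2g = 5.389 m
Series → Q common, losses add: H = Σh = 107.7 m

H ≈ 108 m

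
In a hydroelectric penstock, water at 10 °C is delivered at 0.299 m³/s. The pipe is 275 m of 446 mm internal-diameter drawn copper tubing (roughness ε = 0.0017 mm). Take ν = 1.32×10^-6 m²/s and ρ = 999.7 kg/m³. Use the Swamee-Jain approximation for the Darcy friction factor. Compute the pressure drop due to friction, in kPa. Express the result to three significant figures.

V = 4Q/(πD²) = 4·0.299/(π·0.446²) = 1.914 m/s
Re = VD/ν = 1.914·0.446/1.32×10^-6 = 6.47×10^5 → turbulent
ε/D = 0.0017/446 = 3.81×10^-6
Swamee-Jain: f = 0.01258
h_f = f(L/D)V²/(2g) = 0.01258·(275/0.446)·1.914²/(2·9.81) = 1.448 m
Δp = ρg·h_f = 999.7·9.81·1.448 = 14.20 kPa

Δp ≈ 14.2 kPa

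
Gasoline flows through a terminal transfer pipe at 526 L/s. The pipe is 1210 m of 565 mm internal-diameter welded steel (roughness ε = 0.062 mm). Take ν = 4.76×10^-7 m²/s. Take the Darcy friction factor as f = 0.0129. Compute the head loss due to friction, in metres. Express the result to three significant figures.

V = 4Q/(πD²) = 4·0.526/(π·0.565²) = 2.098 m/s
h_f = f(L/D)V²/(2g) = 0.01290·(1210/0.565)·2.098²/(2·9.81) = 6.198 m

h_f ≈ 6.20 m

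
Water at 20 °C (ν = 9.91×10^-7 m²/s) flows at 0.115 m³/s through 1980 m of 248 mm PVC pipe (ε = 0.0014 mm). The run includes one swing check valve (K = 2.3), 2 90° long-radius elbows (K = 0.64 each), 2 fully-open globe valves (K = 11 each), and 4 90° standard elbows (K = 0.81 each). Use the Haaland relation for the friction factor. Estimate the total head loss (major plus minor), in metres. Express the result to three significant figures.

V = 4Q/(πD²) = 2.381 m/s; V²/2g = 0.2889 m
Re = 5.96×10^5, ε/D = 5.65×10^-6 → f = 0.01273 (Haaland)
Major: h_f = f(L/D)·V²/2g = 0.01273·7984·0.2889 = 29.37 m
Minor: ΣK = 28.8; h_m = ΣK·V²/2g = 8.325 m
Total H_L = 29.37 + 8.325 = 37.69 m

H_L ≈ 37.7 m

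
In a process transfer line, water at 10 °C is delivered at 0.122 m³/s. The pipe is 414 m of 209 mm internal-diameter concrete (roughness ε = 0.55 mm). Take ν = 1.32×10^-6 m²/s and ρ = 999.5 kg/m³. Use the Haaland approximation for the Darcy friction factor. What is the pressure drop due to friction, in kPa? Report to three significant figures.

V = 4Q/(πD²) = 4·0.122/(π·0.209²) = 3.556 m/s
Re = VD/ν = 3.556·0.209/1.32×10^-6 = 5.63×10^5 → turbulent
ε/D = 0.55/209 = 0.00263
Haaland: f = 0.02552
h_f = f(L/D)V²/(2g) = 0.02552·(414/0.209)·3.556²/(2·9.81) = 32.58 m
Δp = ρg·h_f = 999.5·9.81·32.58 = 319.4 kPa

Δp ≈ 319 kPa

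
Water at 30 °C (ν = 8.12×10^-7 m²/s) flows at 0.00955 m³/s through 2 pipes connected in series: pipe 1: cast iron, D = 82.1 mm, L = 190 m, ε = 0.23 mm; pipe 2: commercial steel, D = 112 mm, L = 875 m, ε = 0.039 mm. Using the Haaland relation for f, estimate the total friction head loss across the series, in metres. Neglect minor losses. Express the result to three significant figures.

H ≈ 17.1 m

Pipe 1: V = 1.804 m/s, Re = 1.82×10^5, ε/D = 0.00280, f = 0.02641, h_1 = f(L/D)V²/2g = 10.14 m
Pipe 2: V = 0.9693 m/s, Re = 1.34×10^5, ε/D = 3.48×10^-4, f = 0.01865, h_2 = f(L/D)V²/2g = 6.979 m
Series → Q common, losses add: H = Σh = 17.12 m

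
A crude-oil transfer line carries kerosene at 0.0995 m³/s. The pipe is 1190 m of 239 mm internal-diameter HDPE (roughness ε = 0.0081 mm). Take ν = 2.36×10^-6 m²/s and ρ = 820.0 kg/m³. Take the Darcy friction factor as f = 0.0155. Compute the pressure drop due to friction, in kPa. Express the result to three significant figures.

V = 4Q/(πD²) = 4·0.0995/(π·0.239²) = 2.218 m/s
h_f = f(L/D)V²/(2g) = 0.01550·(1190/0.239)·2.218²/(2·9.81) = 19.35 m
Δp = ρg·h_f = 820.0·9.81·19.35 = 155.6 kPa

Δp ≈ 156 kPa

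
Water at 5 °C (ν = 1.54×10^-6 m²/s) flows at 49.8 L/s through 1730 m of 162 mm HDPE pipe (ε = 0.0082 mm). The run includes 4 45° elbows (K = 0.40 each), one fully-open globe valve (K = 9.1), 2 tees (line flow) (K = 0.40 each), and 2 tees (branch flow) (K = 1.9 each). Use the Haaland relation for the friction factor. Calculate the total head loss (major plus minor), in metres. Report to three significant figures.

V = 4Q/(πD²) = 2.416 m/s; V²/2g = 0.2975 m
Re = 2.54×10^5, ε/D = 5.06×10^-5 → f = 0.01520 (Haaland)
Major: h_f = f(L/D)·V²/2g = 0.01520·10679·0.2975 = 48.28 m
Minor: ΣK = 15.3; h_m = ΣK·V²/2g = 4.552 m
Total H_L = 48.28 + 4.552 = 52.83 m

H_L ≈ 52.8 m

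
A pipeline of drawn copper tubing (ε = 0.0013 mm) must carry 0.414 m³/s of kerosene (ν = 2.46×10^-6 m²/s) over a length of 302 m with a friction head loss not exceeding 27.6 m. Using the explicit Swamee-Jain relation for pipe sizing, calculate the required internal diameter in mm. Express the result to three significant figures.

Swamee-Jain (Type III): D = 0.66·[ε^1.25·(LQ²/(gh_f))^4.75 + ν·Q^9.4·(L/(gh_f))^5.2]^0.04
LQ²/(gh_f) = 0.1912; L/(gh_f) = 1.115
Term 1 = ε^1.25·(…)^4.75 = 1.70×10^-11; Term 2 = ν·Q^9.4·(…)^5.2 = 1.09×10^-9
D = 0.66·(1.70×10^-11 + 1.09×10^-9)^0.04 = 0.2893 m = 289 mm
Check: V = 6.30 m/s, Re = 7.41×10^5, f = 0.01231, h_f = 26.0 m ≈ 27.6 m ✓

D ≈ 289 mm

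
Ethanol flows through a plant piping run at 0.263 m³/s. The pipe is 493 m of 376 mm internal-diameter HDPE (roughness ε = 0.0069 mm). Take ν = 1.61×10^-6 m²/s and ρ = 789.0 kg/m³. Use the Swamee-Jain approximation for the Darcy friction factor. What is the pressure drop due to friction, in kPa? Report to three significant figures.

Δp ≈ 38.2 kPa

V = 4Q/(πD²) = 4·0.263/(π·0.376²) = 2.369 m/s
Re = VD/ν = 2.369·0.376/1.61×10^-6 = 5.53×10^5 → turbulent
ε/D = 0.0069/376 = 1.84×10^-5
Swamee-Jain: f = 0.01317
h_f = f(L/D)V²/(2g) = 0.01317·(493/0.376)·2.369²/(2·9.81) = 4.936 m
Δp = ρg·h_f = 789.0·9.81·4.936 = 38.21 kPa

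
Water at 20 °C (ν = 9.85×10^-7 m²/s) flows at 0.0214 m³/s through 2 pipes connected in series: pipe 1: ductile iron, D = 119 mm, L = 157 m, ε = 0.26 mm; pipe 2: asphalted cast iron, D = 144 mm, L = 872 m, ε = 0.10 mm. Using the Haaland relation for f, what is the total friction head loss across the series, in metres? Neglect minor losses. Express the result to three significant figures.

Pipe 1: V = 1.924 m/s, Re = 2.32×10^5, ε/D = 0.00218, f = 0.02467, h_1 = f(L/D)V²/2g = 6.141 m
Pipe 2: V = 1.314 m/s, Re = 1.92×10^5, ε/D = 6.94×10^-4, f = 0.01965, h_2 = f(L/D)V²/2g = 10.47 m
Series → Q common, losses add: H = Σh = 16.62 m

H ≈ 16.6 m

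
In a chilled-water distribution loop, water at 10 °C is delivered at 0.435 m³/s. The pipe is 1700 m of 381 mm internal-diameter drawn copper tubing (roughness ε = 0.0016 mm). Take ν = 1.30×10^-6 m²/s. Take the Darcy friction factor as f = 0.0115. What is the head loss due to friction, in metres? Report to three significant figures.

h_f ≈ 38.1 m

V = 4Q/(πD²) = 4·0.435/(π·0.381²) = 3.815 m/s
h_f = f(L/D)V²/(2g) = 0.01150·(1700/0.381)·3.815²/(2·9.81) = 38.07 m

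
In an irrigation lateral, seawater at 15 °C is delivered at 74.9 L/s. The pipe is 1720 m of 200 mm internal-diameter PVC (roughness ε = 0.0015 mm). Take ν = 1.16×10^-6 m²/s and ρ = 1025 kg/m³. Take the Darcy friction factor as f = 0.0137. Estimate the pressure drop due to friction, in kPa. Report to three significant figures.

Δp ≈ 343 kPa

V = 4Q/(πD²) = 4·0.0749/(π·0.200²) = 2.384 m/s
h_f = f(L/D)V²/(2g) = 0.01370·(1720/0.200)·2.384²/(2·9.81) = 34.13 m
Δp = ρg·h_f = 1025·9.81·34.13 = 343.2 kPa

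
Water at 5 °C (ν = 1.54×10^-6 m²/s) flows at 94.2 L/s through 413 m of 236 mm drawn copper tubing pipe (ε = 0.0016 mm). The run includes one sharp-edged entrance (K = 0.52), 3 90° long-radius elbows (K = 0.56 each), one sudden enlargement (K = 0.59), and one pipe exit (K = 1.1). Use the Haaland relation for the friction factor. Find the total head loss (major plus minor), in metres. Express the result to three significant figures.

V = 4Q/(πD²) = 2.153 m/s; V²/2g = 0.2364 m
Re = 3.30×10^5, ε/D = 6.78×10^-6 → f = 0.01415 (Haaland)
Major: h_f = f(L/D)·V²/2g = 0.01415·1750·0.2364 = 5.852 m
Minor: ΣK = 3.89; h_m = ΣK·V²/2g = 0.9194 m
Total H_L = 5.852 + 0.9194 = 6.771 m

H_L ≈ 6.77 m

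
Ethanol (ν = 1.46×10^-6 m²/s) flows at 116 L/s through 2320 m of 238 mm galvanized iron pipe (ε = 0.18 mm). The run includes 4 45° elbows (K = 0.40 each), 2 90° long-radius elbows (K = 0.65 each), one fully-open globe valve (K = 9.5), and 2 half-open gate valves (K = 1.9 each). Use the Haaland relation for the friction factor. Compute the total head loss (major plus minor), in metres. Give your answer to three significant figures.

V = 4Q/(πD²) = 2.607 m/s; V²/2g = 0.3465 m
Re = 4.25×10^5, ε/D = 7.56×10^-4 → f = 0.01914 (Haaland)
Major: h_f = f(L/D)·V²/2g = 0.01914·9748·0.3465 = 64.66 m
Minor: ΣK = 16.2; h_m = ΣK·V²/2g = 5.614 m
Total H_L = 64.66 + 5.614 = 70.27 m

H_L ≈ 70.3 m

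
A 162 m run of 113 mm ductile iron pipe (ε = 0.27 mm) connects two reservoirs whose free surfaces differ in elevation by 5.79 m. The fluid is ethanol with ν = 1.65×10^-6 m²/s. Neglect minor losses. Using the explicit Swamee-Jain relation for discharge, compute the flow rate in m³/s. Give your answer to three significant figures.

Q ≈ 0.0176 m³/s

Swamee-Jain (Type II): Q = -0.965·√(gD⁵h_f/L)·ln[ε/(3.7D) + √(3.17ν²L/(gD³h_f))]
√(gD⁵h_f/L) = √(9.81·0.113⁵·5.79/162) = 0.002542
ε/(3.7D) = 6.46×10^-4; √(3.17ν²L/(gD³h_f)) = 1.31×10^-4
Q = -0.965·0.002542·ln(7.764×10^-4) = 0.01756 m³/s
Check: V = 1.75 m/s, Re = 1.20×10^5, f = 0.02607, h_f = 5.84 m ≈ 5.79 m ✓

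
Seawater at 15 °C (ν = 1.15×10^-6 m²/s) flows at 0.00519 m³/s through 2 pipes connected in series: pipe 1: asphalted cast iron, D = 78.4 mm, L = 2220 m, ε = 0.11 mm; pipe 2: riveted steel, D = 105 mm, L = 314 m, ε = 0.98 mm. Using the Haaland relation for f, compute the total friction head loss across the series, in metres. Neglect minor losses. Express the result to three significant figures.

H ≈ 41.9 m

Pipe 1: V = 1.075 m/s, Re = 7.33×10^4, ε/D = 0.00140, f = 0.02387, h_1 = f(L/D)V²/2g = 39.82 m
Pipe 2: V = 0.5994 m/s, Re = 5.47×10^4, ε/D = 0.00933, f = 0.03816, h_2 = f(L/D)V²/2g = 2.090 m
Series → Q common, losses add: H = Σh = 41.91 m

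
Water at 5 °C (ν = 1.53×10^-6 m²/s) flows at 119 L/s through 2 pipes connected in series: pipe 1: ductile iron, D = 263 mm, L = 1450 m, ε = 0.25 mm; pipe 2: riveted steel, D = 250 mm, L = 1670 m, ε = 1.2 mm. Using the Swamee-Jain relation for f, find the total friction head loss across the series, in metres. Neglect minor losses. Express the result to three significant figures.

Pipe 1: V = 2.191 m/s, Re = 3.77×10^5, ε/D = 9.51×10^-4, f = 0.02034, h_1 = f(L/D)V²/2g = 27.42 m
Pipe 2: V = 2.424 m/s, Re = 3.96×10^5, ε/D = 0.00480, f = 0.03036, h_2 = f(L/D)V²/2g = 60.74 m
Series → Q common, losses add: H = Σh = 88.17 m

H ≈ 88.2 m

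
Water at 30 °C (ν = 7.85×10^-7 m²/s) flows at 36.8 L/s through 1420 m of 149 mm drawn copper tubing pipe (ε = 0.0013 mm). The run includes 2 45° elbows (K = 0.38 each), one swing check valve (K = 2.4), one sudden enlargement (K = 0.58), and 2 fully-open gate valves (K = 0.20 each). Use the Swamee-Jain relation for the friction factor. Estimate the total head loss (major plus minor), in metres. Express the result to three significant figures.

H_L ≈ 30.7 m

V = 4Q/(πD²) = 2.111 m/s; V²/2g = 0.2270 m
Re = 4.01×10^5, ε/D = 8.72×10^-6 → f = 0.01375 (Swamee-Jain)
Major: h_f = f(L/D)·V²/2g = 0.01375·9530·0.2270 = 29.75 m
Minor: ΣK = 4.14; h_m = ΣK·V²/2g = 0.9399 m
Total H_L = 29.75 + 0.9399 = 30.69 m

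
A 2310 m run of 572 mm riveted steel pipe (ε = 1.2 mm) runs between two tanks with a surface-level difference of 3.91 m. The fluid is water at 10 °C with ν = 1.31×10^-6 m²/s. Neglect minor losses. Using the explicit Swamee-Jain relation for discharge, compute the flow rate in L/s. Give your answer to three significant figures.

Q ≈ 228 L/s

Swamee-Jain (Type II): Q = -0.965·√(gD⁵h_f/L)·ln[ε/(3.7D) + √(3.17ν²L/(gD³h_f))]
√(gD⁵h_f/L) = √(9.81·0.572⁵·3.91/2310) = 0.03189
ε/(3.7D) = 5.67×10^-4; √(3.17ν²L/(gD³h_f)) = 4.18×10^-5
Q = -0.965·0.03189·ln(6.088×10^-4) = 0.2278 m³/s
Check: V = 0.887 m/s, Re = 3.87×10^5, f = 0.02431, h_f = 3.93 m ≈ 3.91 m ✓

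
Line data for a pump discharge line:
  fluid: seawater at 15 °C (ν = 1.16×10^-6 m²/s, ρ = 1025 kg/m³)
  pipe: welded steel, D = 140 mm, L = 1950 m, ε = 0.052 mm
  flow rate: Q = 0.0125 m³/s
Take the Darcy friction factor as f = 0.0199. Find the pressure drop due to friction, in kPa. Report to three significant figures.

Δp ≈ 93.7 kPa

V = 4Q/(πD²) = 4·0.0125/(π·0.140²) = 0.8120 m/s
h_f = f(L/D)V²/(2g) = 0.01990·(1950/0.140)·0.8120²/(2·9.81) = 9.315 m
Δp = ρg·h_f = 1025·9.81·9.315 = 93.67 kPa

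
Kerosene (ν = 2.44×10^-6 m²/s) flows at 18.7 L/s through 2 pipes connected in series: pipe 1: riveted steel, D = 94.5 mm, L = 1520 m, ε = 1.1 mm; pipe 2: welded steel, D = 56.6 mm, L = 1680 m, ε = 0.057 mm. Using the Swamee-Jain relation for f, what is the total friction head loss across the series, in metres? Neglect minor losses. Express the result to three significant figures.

Pipe 1: V = 2.666 m/s, Re = 1.03×10^5, ε/D = 0.0116, f = 0.04070, h_1 = f(L/D)V²/2g = 237.2 m
Pipe 2: V = 7.432 m/s, Re = 1.72×10^5, ε/D = 0.00101, f = 0.02142, h_2 = f(L/D)V²/2g = 1790 m
Series → Q common, losses add: H = Σh = 2027 m

H ≈ 2030 m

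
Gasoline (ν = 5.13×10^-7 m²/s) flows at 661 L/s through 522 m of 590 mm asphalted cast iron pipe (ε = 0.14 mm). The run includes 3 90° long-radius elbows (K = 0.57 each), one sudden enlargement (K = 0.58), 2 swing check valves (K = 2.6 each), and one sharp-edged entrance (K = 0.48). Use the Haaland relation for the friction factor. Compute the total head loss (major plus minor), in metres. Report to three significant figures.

V = 4Q/(πD²) = 2.418 m/s; V²/2g = 0.2979 m
Re = 2.78×10^6, ε/D = 2.37×10^-4 → f = 0.01454 (Haaland)
Major: h_f = f(L/D)·V²/2g = 0.01454·884.7·0.2979 = 3.831 m
Minor: ΣK = 7.97; h_m = ΣK·V²/2g = 2.375 m
Total H_L = 3.831 + 2.375 = 6.206 m

H_L ≈ 6.21 m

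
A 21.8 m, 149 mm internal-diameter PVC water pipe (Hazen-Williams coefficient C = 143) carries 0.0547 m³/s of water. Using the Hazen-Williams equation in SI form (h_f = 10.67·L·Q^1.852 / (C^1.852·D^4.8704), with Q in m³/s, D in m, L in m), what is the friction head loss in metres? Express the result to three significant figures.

h_f = 10.67·21.8·0.0547^1.852 / (143^1.852·0.149^4.8704) = 1.160 m

h_f ≈ 1.16 m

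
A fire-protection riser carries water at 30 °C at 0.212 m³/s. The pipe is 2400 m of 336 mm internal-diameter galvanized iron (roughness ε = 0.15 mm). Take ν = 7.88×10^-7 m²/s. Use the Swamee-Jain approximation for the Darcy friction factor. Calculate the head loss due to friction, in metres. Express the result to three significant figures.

h_f ≈ 35.2 m

V = 4Q/(πD²) = 4·0.212/(π·0.336²) = 2.391 m/s
Re = VD/ν = 2.391·0.336/7.88×10^-7 = 1.02×10^6 → turbulent
ε/D = 0.15/336 = 4.46×10^-4
Swamee-Jain: f = 0.01692
h_f = f(L/D)V²/(2g) = 0.01692·(2400/0.336)·2.391²/(2·9.81) = 35.21 m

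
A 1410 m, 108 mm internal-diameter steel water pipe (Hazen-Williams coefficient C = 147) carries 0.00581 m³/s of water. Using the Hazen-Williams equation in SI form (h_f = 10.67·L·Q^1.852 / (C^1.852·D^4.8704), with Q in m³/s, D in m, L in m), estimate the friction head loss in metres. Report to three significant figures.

h_f ≈ 5.38 m

h_f = 10.67·1410·0.00581^1.852 / (147^1.852·0.108^4.8704) = 5.375 m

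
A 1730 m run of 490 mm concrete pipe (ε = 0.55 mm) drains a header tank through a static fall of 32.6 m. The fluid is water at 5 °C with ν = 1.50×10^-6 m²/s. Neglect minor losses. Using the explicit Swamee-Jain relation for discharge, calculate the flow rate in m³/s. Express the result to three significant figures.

Swamee-Jain (Type II): Q = -0.965·√(gD⁵h_f/L)·ln[ε/(3.7D) + √(3.17ν²L/(gD³h_f))]
√(gD⁵h_f/L) = √(9.81·0.490⁵·32.6/1730) = 0.07226
ε/(3.7D) = 3.03×10^-4; √(3.17ν²L/(gD³h_f)) = 1.81×10^-5
Q = -0.965·0.07226·ln(3.215×10^-4) = 0.5608 m³/s
Check: V = 2.97 m/s, Re = 9.72×10^5, f = 0.02058, h_f = 32.8 m ≈ 32.6 m ✓

Q ≈ 0.561 m³/s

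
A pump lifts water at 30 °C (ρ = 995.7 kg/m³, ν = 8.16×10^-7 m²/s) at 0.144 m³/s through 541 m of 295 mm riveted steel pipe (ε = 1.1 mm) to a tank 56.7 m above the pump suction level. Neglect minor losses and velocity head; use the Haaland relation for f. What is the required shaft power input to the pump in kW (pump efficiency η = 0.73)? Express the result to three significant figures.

P_shaft ≈ 132 kW

V = 4Q/(πD²) = 2.107 m/s; Re = 7.62×10^5; ε/D = 0.00373; f = 0.02804
h_f = f(L/D)V²/2g = 11.63 m
Total head H = z + h_f = 56.7 + 11.63 = 68.33 m
P_hyd = ρgQH = 995.7·9.81·0.144·68.33 = 96.11 kW
P_shaft = P_hyd/η = 96.11/0.73 = 131.7 kW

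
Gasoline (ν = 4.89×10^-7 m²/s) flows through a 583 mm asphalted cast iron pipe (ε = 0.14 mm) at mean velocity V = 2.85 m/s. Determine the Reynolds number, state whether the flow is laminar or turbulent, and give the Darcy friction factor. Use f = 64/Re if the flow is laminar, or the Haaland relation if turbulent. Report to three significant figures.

Re ≈ 3.40×10^6; turbulent; f ≈ 0.0145

Re = VD/ν = 2.850·0.583/4.89×10^-7 = 3.40×10^6
Re > 4000 → turbulent; ε/D = 2.40×10^-4
Haaland: f = 0.01452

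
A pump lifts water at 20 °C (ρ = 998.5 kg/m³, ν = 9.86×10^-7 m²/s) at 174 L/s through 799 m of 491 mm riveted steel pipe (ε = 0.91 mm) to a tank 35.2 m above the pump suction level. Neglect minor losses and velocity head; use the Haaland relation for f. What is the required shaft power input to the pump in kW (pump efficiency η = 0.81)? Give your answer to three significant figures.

V = 4Q/(πD²) = 0.9190 m/s; Re = 4.58×10^5; ε/D = 0.00185; f = 0.02337
h_f = f(L/D)V²/2g = 1.637 m
Total head H = z + h_f = 35.2 + 1.637 = 36.84 m
P_hyd = ρgQH = 998.5·9.81·0.174·36.84 = 62.78 kW
P_shaft = P_hyd/η = 62.78/0.81 = 77.51 kW

P_shaft ≈ 77.5 kW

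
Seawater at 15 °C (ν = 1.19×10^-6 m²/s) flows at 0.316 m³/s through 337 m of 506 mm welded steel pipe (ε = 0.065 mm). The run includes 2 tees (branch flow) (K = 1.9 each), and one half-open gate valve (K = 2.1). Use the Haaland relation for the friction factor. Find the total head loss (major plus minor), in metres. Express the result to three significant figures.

V = 4Q/(πD²) = 1.571 m/s; V²/2g = 0.1259 m
Re = 6.68×10^5, ε/D = 1.28×10^-4 → f = 0.01417 (Haaland)
Major: h_f = f(L/D)·V²/2g = 0.01417·666.0·0.1259 = 1.188 m
Minor: ΣK = 5.90; h_m = ΣK·V²/2g = 0.7426 m
Total H_L = 1.188 + 0.7426 = 1.931 m

H_L ≈ 1.93 m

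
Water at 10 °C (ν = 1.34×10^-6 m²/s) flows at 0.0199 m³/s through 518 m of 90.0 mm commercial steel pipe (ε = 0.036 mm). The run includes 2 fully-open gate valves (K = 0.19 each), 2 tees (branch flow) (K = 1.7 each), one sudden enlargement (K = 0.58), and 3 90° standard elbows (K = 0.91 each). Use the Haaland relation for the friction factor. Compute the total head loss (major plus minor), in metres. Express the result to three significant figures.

V = 4Q/(πD²) = 3.128 m/s; V²/2g = 0.4987 m
Re = 2.10×10^5, ε/D = 4.00×10^-4 → f = 0.01801 (Haaland)
Major: h_f = f(L/D)·V²/2g = 0.01801·5756·0.4987 = 51.69 m
Minor: ΣK = 7.09; h_m = ΣK·V²/2g = 3.536 m
Total H_L = 51.69 + 3.536 = 55.22 m

H_L ≈ 55.2 m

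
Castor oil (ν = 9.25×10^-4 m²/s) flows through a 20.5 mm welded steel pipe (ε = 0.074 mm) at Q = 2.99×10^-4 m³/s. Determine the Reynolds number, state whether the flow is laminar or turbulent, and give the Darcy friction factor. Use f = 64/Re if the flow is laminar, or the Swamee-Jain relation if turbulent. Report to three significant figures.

V = 4Q/(πD²) = 0.9059 m/s
Re = VD/ν = 0.9059·0.0205/9.25×10^-4 = 20.1
Re < 2300 → laminar → f = 64/Re = 3.188

Re ≈ 20.1; laminar; f = 64/Re ≈ 3.19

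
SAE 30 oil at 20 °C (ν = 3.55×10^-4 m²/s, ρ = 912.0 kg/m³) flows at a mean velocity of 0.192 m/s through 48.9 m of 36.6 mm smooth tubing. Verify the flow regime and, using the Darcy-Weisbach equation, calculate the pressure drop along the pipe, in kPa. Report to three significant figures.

Re = VD/ν = 0.192·0.03660/3.55×10^-4 = 19.8 → laminar (Re < 2300)
f = 64/Re = 3.233
h_f = f(L/D)V²/(2g) = 3.233·(48.9/0.03660)·0.192²/(2·9.81) = 8.116 m
Δp = ρg·h_f = 912.0·9.81·8.116 = 72.61 kPa

Δp ≈ 72.6 kPa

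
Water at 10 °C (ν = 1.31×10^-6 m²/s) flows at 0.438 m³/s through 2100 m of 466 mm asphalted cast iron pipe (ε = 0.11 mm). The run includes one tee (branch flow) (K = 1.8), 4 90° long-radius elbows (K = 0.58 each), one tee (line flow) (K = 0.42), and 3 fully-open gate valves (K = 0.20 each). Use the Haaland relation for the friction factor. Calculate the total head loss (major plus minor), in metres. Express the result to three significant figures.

H_L ≈ 24.5 m

V = 4Q/(πD²) = 2.568 m/s; V²/2g = 0.3361 m
Re = 9.14×10^5, ε/D = 2.36×10^-4 → f = 0.01505 (Haaland)
Major: h_f = f(L/D)·V²/2g = 0.01505·4506·0.3361 = 22.80 m
Minor: ΣK = 5.14; h_m = ΣK·V²/2g = 1.728 m
Total H_L = 22.80 + 1.728 = 24.52 m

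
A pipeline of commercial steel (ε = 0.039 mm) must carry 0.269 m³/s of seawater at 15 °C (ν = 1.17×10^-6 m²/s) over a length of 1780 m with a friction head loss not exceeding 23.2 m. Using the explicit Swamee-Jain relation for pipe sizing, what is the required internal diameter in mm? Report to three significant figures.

D ≈ 367 mm

Swamee-Jain (Type III): D = 0.66·[ε^1.25·(LQ²/(gh_f))^4.75 + ν·Q^9.4·(L/(gh_f))^5.2]^0.04
LQ²/(gh_f) = 0.5659; L/(gh_f) = 7.821
Term 1 = ε^1.25·(…)^4.75 = 2.06×10^-7; Term 2 = ν·Q^9.4·(…)^5.2 = 2.25×10^-7
D = 0.66·(2.06×10^-7 + 2.25×10^-7)^0.04 = 0.3672 m = 367 mm
Check: V = 2.54 m/s, Re = 7.97×10^5, f = 0.01387, h_f = 22.1 m ≈ 23.2 m ✓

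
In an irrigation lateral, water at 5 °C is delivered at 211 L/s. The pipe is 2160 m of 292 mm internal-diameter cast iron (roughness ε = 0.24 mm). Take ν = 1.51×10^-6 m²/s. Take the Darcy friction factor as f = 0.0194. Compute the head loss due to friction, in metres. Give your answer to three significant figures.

V = 4Q/(πD²) = 4·0.211/(π·0.292²) = 3.151 m/s
h_f = f(L/D)V²/(2g) = 0.01940·(2160/0.292)·3.151²/(2·9.81) = 72.62 m

h_f ≈ 72.6 m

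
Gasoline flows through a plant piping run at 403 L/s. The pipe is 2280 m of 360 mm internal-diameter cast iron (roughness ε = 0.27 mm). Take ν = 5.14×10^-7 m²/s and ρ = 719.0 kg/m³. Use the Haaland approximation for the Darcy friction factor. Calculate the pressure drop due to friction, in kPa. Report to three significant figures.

V = 4Q/(πD²) = 4·0.403/(π·0.360²) = 3.959 m/s
Re = VD/ν = 3.959·0.360/5.14×10^-7 = 2.77×10^6 → turbulent
ε/D = 0.27/360 = 7.50×10^-4
Haaland: f = 0.01849
h_f = f(L/D)V²/(2g) = 0.01849·(2280/0.360)·3.959²/(2·9.81) = 93.54 m
Δp = ρg·h_f = 719.0·9.81·93.54 = 659.8 kPa

Δp ≈ 660 kPa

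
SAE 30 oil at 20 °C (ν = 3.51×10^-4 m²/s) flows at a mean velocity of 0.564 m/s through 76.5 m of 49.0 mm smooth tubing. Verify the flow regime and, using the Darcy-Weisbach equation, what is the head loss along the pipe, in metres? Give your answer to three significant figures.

h_f ≈ 20.6 m

Re = VD/ν = 0.564·0.04900/3.51×10^-4 = 78.7 → laminar (Re < 2300)
f = 64/Re = 0.8129
h_f = f(L/D)V²/(2g) = 0.8129·(76.5/0.04900)·0.564²/(2·9.81) = 20.57 m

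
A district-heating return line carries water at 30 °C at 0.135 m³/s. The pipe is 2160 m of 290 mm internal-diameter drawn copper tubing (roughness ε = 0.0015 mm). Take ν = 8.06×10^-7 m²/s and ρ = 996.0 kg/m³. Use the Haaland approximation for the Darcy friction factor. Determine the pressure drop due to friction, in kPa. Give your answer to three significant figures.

V = 4Q/(πD²) = 4·0.135/(π·0.290²) = 2.044 m/s
Re = VD/ν = 2.044·0.290/8.06×10^-7 = 7.35×10^5 → turbulent
ε/D = 0.0015/290 = 5.17×10^-6
Haaland: f = 0.01228
h_f = f(L/D)V²/(2g) = 0.01228·(2160/0.290)·2.044²/(2·9.81) = 19.47 m
Δp = ρg·h_f = 996.0·9.81·19.47 = 190.3 kPa

Δp ≈ 190 kPa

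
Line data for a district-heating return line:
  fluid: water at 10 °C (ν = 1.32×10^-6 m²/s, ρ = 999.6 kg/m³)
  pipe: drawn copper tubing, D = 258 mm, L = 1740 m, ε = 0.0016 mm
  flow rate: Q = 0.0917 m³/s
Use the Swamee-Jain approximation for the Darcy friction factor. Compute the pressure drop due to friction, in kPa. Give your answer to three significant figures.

Δp ≈ 146 kPa

V = 4Q/(πD²) = 4·0.0917/(π·0.258²) = 1.754 m/s
Re = VD/ν = 1.754·0.258/1.32×10^-6 = 3.43×10^5 → turbulent
ε/D = 0.0016/258 = 6.20×10^-6
Swamee-Jain: f = 0.01410
h_f = f(L/D)V²/(2g) = 0.01410·(1740/0.258)·1.754²/(2·9.81) = 14.91 m
Δp = ρg·h_f = 999.6·9.81·14.91 = 146.2 kPa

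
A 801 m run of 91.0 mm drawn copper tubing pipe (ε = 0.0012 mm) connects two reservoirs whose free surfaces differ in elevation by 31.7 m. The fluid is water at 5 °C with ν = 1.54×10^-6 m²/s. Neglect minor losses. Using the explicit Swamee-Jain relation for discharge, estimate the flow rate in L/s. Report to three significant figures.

Q ≈ 13.1 L/s

Swamee-Jain (Type II): Q = -0.965·√(gD⁵h_f/L)·ln[ε/(3.7D) + √(3.17ν²L/(gD³h_f))]
√(gD⁵h_f/L) = √(9.81·0.0910⁵·31.7/801) = 0.001557
ε/(3.7D) = 3.56×10^-6; √(3.17ν²L/(gD³h_f)) = 1.60×10^-4
Q = -0.965·0.001557·ln(1.639×10^-4) = 0.01309 m³/s
Check: V = 2.01 m/s, Re = 1.19×10^5, f = 0.01732, h_f = 31.5 m ≈ 31.7 m ✓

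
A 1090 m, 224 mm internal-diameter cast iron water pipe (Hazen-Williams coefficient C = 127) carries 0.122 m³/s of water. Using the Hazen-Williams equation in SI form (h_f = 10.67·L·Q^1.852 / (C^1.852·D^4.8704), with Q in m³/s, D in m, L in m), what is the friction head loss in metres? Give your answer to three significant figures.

h_f = 10.67·1090·0.122^1.852 / (127^1.852·0.224^4.8704) = 43.84 m

h_f ≈ 43.8 m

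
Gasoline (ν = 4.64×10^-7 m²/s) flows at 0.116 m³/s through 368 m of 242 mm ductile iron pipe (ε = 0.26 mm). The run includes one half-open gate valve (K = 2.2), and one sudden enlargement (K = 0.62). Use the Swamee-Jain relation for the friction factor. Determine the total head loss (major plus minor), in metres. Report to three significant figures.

V = 4Q/(πD²) = 2.522 m/s; V²/2g = 0.3242 m
Re = 1.32×10^6, ε/D = 0.00107 → f = 0.02028 (Swamee-Jain)
Major: h_f = f(L/D)·V²/2g = 0.02028·1521·0.3242 = 9.997 m
Minor: ΣK = 2.82; h_m = ΣK·V²/2g = 0.9142 m
Total H_L = 9.997 + 0.9142 = 10.91 m

H_L ≈ 10.9 m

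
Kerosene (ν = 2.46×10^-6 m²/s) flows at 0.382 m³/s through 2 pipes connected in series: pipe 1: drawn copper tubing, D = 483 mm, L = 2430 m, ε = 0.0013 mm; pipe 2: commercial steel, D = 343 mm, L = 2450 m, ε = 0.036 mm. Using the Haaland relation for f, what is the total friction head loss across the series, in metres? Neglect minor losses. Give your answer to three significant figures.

H ≈ 103 m

Pipe 1: V = 2.085 m/s, Re = 4.09×10^5, ε/D = 2.69×10^-6, f = 0.01357, h_1 = f(L/D)V²/2g = 15.12 m
Pipe 2: V = 4.134 m/s, Re = 5.76×10^5, ε/D = 1.05×10^-4, f = 0.01410, h_2 = f(L/D)V²/2g = 87.72 m
Series → Q common, losses add: H = Σh = 102.8 m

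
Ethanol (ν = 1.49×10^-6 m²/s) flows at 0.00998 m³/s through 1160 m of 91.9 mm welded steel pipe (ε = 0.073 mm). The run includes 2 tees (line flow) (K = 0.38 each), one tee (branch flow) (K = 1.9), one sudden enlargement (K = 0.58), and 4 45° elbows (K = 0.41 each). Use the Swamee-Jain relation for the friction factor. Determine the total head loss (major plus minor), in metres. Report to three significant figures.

V = 4Q/(πD²) = 1.505 m/s; V²/2g = 0.1154 m
Re = 9.28×10^4, ε/D = 7.94×10^-4 → f = 0.02177 (Swamee-Jain)
Major: h_f = f(L/D)·V²/2g = 0.02177·12622·0.1154 = 31.71 m
Minor: ΣK = 4.88; h_m = ΣK·V²/2g = 0.5630 m
Total H_L = 31.71 + 0.5630 = 32.27 m

H_L ≈ 32.3 m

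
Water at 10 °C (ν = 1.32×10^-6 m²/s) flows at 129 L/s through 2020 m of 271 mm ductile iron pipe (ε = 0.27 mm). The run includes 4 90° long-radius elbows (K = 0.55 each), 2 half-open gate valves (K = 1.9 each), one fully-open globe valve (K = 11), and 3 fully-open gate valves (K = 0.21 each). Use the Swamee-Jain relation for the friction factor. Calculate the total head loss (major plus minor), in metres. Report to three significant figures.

H_L ≈ 43.2 m

V = 4Q/(πD²) = 2.236 m/s; V²/2g = 0.2549 m
Re = 4.59×10^5, ε/D = 9.96×10^-4 → f = 0.02039 (Swamee-Jain)
Major: h_f = f(L/D)·V²/2g = 0.02039·7454·0.2549 = 38.75 m
Minor: ΣK = 17.6; h_m = ΣK·V²/2g = 4.494 m
Total H_L = 38.75 + 4.494 = 43.25 m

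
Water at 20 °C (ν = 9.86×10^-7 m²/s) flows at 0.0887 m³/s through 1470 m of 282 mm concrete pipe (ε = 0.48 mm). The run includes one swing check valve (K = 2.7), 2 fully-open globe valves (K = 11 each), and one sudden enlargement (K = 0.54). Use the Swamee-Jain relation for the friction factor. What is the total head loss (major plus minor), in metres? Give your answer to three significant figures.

H_L ≈ 15.0 m

V = 4Q/(πD²) = 1.420 m/s; V²/2g = 0.1028 m
Re = 4.06×10^5, ε/D = 0.00170 → f = 0.02308 (Swamee-Jain)
Major: h_f = f(L/D)·V²/2g = 0.02308·5213·0.1028 = 12.37 m
Minor: ΣK = 25.2; h_m = ΣK·V²/2g = 2.595 m
Total H_L = 12.37 + 2.595 = 14.96 m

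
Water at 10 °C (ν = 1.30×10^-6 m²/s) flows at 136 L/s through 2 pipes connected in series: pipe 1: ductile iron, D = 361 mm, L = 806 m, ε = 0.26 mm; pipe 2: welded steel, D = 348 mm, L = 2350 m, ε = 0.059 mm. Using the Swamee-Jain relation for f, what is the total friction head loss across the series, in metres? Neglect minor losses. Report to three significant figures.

Pipe 1: V = 1.329 m/s, Re = 3.69×10^5, ε/D = 7.20×10^-4, f = 0.01928, h_1 = f(L/D)V²/2g = 3.874 m
Pipe 2: V = 1.430 m/s, Re = 3.83×10^5, ε/D = 1.70×10^-4, f = 0.01563, h_2 = f(L/D)V²/2g = 11.00 m
Series → Q common, losses add: H = Σh = 14.87 m

H ≈ 14.9 m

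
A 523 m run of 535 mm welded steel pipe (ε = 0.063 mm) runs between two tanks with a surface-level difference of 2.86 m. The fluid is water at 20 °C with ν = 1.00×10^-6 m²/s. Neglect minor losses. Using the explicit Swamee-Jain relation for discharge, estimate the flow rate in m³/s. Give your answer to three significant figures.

Q ≈ 0.462 m³/s

Swamee-Jain (Type II): Q = -0.965·√(gD⁵h_f/L)·ln[ε/(3.7D) + √(3.17ν²L/(gD³h_f))]
√(gD⁵h_f/L) = √(9.81·0.535⁵·2.86/523) = 0.04849
ε/(3.7D) = 3.18×10^-5; √(3.17ν²L/(gD³h_f)) = 1.96×10^-5
Q = -0.965·0.04849·ln(5.147×10^-5) = 0.4621 m³/s
Check: V = 2.06 m/s, Re = 1.10×10^6, f = 0.01366, h_f = 2.88 m ≈ 2.86 m ✓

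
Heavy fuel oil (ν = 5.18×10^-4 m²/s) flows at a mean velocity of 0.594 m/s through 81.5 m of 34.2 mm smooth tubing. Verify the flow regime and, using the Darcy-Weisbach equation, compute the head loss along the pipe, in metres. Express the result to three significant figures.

Re = VD/ν = 0.594·0.03420/5.18×10^-4 = 39.2 → laminar (Re < 2300)
f = 64/Re = 1.632
h_f = f(L/D)V²/(2g) = 1.632·(81.5/0.03420)·0.594²/(2·9.81) = 69.94 m

h_f ≈ 69.9 m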